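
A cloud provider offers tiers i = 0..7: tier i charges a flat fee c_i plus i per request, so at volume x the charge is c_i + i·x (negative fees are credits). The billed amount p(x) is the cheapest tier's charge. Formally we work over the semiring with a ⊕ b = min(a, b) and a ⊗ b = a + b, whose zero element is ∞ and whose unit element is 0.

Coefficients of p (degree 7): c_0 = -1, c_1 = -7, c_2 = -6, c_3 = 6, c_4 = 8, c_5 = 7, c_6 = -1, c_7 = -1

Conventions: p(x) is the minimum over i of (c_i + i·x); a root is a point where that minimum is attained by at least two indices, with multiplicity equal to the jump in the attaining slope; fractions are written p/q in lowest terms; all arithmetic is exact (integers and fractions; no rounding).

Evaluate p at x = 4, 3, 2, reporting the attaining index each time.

p(4) = min(-1+0·4=-1, -7+1·4=-3, -6+2·4=2, 6+3·4=18, 8+4·4=24, 7+5·4=27, -1+6·4=23, -1+7·4=27) = -3 (attained by i=1)
p(3) = min(-1+0·3=-1, -7+1·3=-4, -6+2·3=0, 6+3·3=15, 8+4·3=20, 7+5·3=22, -1+6·3=17, -1+7·3=20) = -4 (attained by i=1)
p(2) = min(-1+0·2=-1, -7+1·2=-5, -6+2·2=-2, 6+3·2=12, 8+4·2=16, 7+5·2=17, -1+6·2=11, -1+7·2=13) = -5 (attained by i=1)
Answer: p(4) = -3; p(3) = -4; p(2) = -5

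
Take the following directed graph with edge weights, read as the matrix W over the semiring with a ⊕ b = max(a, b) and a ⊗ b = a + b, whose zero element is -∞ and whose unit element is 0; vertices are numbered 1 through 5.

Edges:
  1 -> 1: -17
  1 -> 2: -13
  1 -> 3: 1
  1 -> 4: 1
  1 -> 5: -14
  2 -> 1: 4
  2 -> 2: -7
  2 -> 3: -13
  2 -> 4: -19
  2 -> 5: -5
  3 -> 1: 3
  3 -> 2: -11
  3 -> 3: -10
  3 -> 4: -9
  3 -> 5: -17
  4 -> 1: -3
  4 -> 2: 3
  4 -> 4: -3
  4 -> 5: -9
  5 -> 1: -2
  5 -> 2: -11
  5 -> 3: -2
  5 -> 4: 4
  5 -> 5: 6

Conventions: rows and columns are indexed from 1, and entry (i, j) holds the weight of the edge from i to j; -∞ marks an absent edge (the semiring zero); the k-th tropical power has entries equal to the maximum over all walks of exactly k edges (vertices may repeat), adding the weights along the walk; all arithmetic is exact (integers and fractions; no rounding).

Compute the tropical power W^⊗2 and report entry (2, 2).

W^⊗2:
  [4, 4, -9, -2, -8]
  [-3, -9, 5, 5, 1]
  [-7, -6, 4, 4, -11]
  [7, 0, -2, -2, -2]
  [4, 7, 4, 10, 12]
Key observation: the optimum is the walk 2->1->2, with weight 4 + (-13) = -9.
Optimal value attained by: walk 2->1->2.
Answer: (W^⊗2)[2][2] = -9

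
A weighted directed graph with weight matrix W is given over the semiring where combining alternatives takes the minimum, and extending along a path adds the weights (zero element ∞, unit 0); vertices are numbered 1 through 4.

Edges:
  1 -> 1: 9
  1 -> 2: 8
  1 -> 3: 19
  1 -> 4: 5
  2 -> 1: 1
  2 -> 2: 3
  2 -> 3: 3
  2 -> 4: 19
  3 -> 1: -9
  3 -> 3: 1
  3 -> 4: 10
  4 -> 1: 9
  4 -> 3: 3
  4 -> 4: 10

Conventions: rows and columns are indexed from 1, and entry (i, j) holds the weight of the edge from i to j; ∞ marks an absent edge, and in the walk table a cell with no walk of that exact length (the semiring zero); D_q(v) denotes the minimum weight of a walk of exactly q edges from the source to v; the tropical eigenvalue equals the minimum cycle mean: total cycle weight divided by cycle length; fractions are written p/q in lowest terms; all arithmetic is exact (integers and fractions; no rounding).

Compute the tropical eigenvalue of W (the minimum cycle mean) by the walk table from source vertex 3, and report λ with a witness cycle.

q=0: [∞, ∞, 0, ∞]
q=1: [-9, ∞, 1, 10]
q=2: [-8, -1, 2, -4]
q=3: [-7, 0, -1, -3]
q=4: [-10, 1, 0, -2]
Optimal cycle mean attained by: cycle 1->4->3->1, total 5 + 3 + (-9), length 3.
Answer: λ = -1/3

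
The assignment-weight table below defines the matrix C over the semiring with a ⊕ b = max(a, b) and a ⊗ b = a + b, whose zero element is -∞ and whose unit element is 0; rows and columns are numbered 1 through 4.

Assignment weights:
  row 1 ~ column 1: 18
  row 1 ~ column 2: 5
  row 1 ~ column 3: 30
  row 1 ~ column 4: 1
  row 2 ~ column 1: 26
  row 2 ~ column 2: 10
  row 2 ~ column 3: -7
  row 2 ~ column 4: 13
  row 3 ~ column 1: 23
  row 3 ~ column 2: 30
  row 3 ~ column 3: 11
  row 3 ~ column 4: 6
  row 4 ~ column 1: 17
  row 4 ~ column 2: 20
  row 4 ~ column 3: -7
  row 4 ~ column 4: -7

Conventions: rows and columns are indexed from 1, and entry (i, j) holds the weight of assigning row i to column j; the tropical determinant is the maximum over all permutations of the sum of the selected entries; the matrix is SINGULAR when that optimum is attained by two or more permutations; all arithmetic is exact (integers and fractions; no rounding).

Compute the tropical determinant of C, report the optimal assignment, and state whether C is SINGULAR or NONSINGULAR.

σ = (1, 2, 3, 4): 18 + 10 + 11 + (-7) = 32
σ = (1, 2, 4, 3): 18 + 10 + 6 + (-7) = 27
σ = (1, 3, 2, 4): 18 + (-7) + 30 + (-7) = 34
σ = (1, 3, 4, 2): 18 + (-7) + 6 + 20 = 37
σ = (1, 4, 2, 3): 18 + 13 + 30 + (-7) = 54
σ = (1, 4, 3, 2): 18 + 13 + 11 + 20 = 62
σ = (2, 1, 3, 4): 5 + 26 + 11 + (-7) = 35
σ = (2, 1, 4, 3): 5 + 26 + 6 + (-7) = 30
σ = (2, 3, 1, 4): 5 + (-7) + 23 + (-7) = 14
σ = (2, 3, 4, 1): 5 + (-7) + 6 + 17 = 21
σ = (2, 4, 1, 3): 5 + 13 + 23 + (-7) = 34
σ = (2, 4, 3, 1): 5 + 13 + 11 + 17 = 46
σ = (3, 1, 2, 4): 30 + 26 + 30 + (-7) = 79
σ = (3, 1, 4, 2): 30 + 26 + 6 + 20 = 82
σ = (3, 2, 1, 4): 30 + 10 + 23 + (-7) = 56
σ = (3, 2, 4, 1): 30 + 10 + 6 + 17 = 63
σ = (3, 4, 1, 2): 30 + 13 + 23 + 20 = 86
σ = (3, 4, 2, 1): 30 + 13 + 30 + 17 = 90
σ = (4, 1, 2, 3): 1 + 26 + 30 + (-7) = 50
σ = (4, 1, 3, 2): 1 + 26 + 11 + 20 = 58
σ = (4, 2, 1, 3): 1 + 10 + 23 + (-7) = 27
σ = (4, 2, 3, 1): 1 + 10 + 11 + 17 = 39
σ = (4, 3, 1, 2): 1 + (-7) + 23 + 20 = 37
σ = (4, 3, 2, 1): 1 + (-7) + 30 + 17 = 41
Optimal value attained by: σ = (3, 4, 2, 1).
Answer: det⊕(C) = 90; verdict: NONSINGULAR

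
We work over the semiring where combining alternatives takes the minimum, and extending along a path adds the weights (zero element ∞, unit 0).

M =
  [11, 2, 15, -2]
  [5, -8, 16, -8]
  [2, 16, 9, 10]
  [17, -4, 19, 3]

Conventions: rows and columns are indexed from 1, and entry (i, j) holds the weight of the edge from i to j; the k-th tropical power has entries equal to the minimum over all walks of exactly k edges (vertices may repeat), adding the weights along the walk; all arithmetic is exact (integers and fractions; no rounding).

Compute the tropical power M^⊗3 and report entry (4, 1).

M^⊗2:
  [7, -6, 17, -6]
  [-3, -16, 8, -16]
  [11, 4, 17, 0]
  [1, -12, 12, -12]
M^⊗3:
  [-1, -14, 10, -14]
  [-11, -24, 0, -24]
  [9, -4, 19, -4]
  [-7, -20, 4, -20]
Key observation: the optimum is the walk 4->2->2->1, with weight (-4) + (-8) + 5 = -7.
Optimal value attained by: walk 4->2->2->1.
Answer: (M^⊗3)[4][1] = -7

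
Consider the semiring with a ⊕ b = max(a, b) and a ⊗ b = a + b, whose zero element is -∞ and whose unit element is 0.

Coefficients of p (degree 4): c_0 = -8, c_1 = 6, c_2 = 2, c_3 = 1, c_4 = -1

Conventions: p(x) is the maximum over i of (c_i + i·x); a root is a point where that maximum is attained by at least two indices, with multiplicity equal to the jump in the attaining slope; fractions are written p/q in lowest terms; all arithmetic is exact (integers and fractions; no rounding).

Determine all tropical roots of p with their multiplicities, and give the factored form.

hull edge (i=0, c=-8) to (i=1, c=6): slope 14, span 1
hull edge (i=1, c=6) to (i=4, c=-1): slope -7/3, span 3
Factored form: p(x) = -1 ⊗ (x ⊕ (-14)) ⊗ (x ⊕ 7/3) ⊗ (x ⊕ 7/3) ⊗ (x ⊕ 7/3)
Answer: roots = -14 (mult 1), 7/3 (mult 3)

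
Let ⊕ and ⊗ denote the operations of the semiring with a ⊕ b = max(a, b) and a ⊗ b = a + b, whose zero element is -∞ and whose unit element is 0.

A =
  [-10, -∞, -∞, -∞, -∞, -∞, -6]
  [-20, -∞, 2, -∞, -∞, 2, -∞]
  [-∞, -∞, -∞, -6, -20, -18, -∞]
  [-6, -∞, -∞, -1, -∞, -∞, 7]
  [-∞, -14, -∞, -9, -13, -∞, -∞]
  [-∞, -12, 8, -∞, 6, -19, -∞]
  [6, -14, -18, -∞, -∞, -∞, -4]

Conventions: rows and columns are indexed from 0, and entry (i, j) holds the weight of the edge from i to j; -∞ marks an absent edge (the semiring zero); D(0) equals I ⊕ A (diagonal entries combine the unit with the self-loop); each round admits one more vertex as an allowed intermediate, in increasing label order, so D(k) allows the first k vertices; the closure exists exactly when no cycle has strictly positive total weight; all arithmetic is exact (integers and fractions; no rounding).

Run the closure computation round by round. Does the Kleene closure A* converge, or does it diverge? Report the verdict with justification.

D(0):
  [0, -∞, -∞, -∞, -∞, -∞, -6]
  [-20, 0, 2, -∞, -∞, 2, -∞]
  [-∞, -∞, 0, -6, -20, -18, -∞]
  [-6, -∞, -∞, 0, -∞, -∞, 7]
  [-∞, -14, -∞, -9, 0, -∞, -∞]
  [-∞, -12, 8, -∞, 6, 0, -∞]
  [6, -14, -18, -∞, -∞, -∞, 0]
D(1):
  [0, -∞, -∞, -∞, -∞, -∞, -6]
  [-20, 0, 2, -∞, -∞, 2, -26]
  [-∞, -∞, 0, -6, -20, -18, -∞]
  [-6, -∞, -∞, 0, -∞, -∞, 7]
  [-∞, -14, -∞, -9, 0, -∞, -∞]
  [-∞, -12, 8, -∞, 6, 0, -∞]
  [6, -14, -18, -∞, -∞, -∞, 0]
D(2):
  [0, -∞, -∞, -∞, -∞, -∞, -6]
  [-20, 0, 2, -∞, -∞, 2, -26]
  [-∞, -∞, 0, -6, -20, -18, -∞]
  [-6, -∞, -∞, 0, -∞, -∞, 7]
  [-34, -14, -12, -9, 0, -12, -40]
  [-32, -12, 8, -∞, 6, 0, -38]
  [6, -14, -12, -∞, -∞, -12, 0]
D(3):
  [0, -∞, -∞, -∞, -∞, -∞, -6]
  [-20, 0, 2, -4, -18, 2, -26]
  [-∞, -∞, 0, -6, -20, -18, -∞]
  [-6, -∞, -∞, 0, -∞, -∞, 7]
  [-34, -14, -12, -9, 0, -12, -40]
  [-32, -12, 8, 2, 6, 0, -38]
  [6, -14, -12, -18, -32, -12, 0]
D(4):
  [0, -∞, -∞, -∞, -∞, -∞, -6]
  [-10, 0, 2, -4, -18, 2, 3]
  [-12, -∞, 0, -6, -20, -18, 1]
  [-6, -∞, -∞, 0, -∞, -∞, 7]
  [-15, -14, -12, -9, 0, -12, -2]
  [-4, -12, 8, 2, 6, 0, 9]
  [6, -14, -12, -18, -32, -12, 0]
D(5):
  [0, -∞, -∞, -∞, -∞, -∞, -6]
  [-10, 0, 2, -4, -18, 2, 3]
  [-12, -34, 0, -6, -20, -18, 1]
  [-6, -∞, -∞, 0, -∞, -∞, 7]
  [-15, -14, -12, -9, 0, -12, -2]
  [-4, -8, 8, 2, 6, 0, 9]
  [6, -14, -12, -18, -32, -12, 0]
D(6):
  [0, -∞, -∞, -∞, -∞, -∞, -6]
  [-2, 0, 10, 4, 8, 2, 11]
  [-12, -26, 0, -6, -12, -18, 1]
  [-6, -∞, -∞, 0, -∞, -∞, 7]
  [-15, -14, -4, -9, 0, -12, -2]
  [-4, -8, 8, 2, 6, 0, 9]
  [6, -14, -4, -10, -6, -12, 0]
D(7):
  [0, -20, -10, -16, -12, -18, -6]
  [17, 0, 10, 4, 8, 2, 11]
  [7, -13, 0, -6, -5, -11, 1]
  [13, -7, 3, 0, 1, -5, 7]
  [4, -14, -4, -9, 0, -12, -2]
  [15, -5, 8, 2, 6, 0, 9]
  [6, -14, -4, -10, -6, -12, 0]
Key observation: every diagonal entry stays at the unit through all rounds, so no improving cycle exists.
Answer: CONVERGES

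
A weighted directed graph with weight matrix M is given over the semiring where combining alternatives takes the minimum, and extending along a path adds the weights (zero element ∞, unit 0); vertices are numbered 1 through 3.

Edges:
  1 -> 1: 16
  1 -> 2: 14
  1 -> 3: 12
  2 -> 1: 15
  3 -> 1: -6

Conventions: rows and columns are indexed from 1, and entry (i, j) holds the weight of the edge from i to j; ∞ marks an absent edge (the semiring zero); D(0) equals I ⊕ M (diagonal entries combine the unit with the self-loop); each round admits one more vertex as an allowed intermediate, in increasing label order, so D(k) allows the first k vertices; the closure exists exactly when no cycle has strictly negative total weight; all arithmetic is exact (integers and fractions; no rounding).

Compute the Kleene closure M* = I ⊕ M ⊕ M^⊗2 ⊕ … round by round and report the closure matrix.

D(0):
  [0, 14, 12]
  [15, 0, ∞]
  [-6, ∞, 0]
D(1):
  [0, 14, 12]
  [15, 0, 27]
  [-6, 8, 0]
D(2):
  [0, 14, 12]
  [15, 0, 27]
  [-6, 8, 0]
D(3):
  [0, 14, 12]
  [15, 0, 27]
  [-6, 8, 0]
Answer: M* = [[0, 14, 12], [15, 0, 27], [-6, 8, 0]]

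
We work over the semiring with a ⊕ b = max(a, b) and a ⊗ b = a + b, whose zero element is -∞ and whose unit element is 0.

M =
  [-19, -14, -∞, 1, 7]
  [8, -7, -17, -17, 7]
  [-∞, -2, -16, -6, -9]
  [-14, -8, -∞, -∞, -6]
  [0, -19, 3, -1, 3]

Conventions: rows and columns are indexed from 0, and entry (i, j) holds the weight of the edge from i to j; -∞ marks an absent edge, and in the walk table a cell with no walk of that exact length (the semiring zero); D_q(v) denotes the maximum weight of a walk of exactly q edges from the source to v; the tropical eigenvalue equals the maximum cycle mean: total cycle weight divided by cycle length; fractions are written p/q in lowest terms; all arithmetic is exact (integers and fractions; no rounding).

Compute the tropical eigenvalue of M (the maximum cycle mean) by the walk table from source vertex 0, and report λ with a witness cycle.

q=0: [0, -∞, -∞, -∞, -∞]
q=1: [-19, -14, -∞, 1, 7]
q=2: [7, -7, 10, 6, 10]
q=3: [10, 8, 13, 9, 14]
q=4: [16, 11, 17, 13, 17]
q=5: [19, 15, 20, 17, 23]
Optimal cycle mean attained by: cycle 0->4->2->1->0, total 7 + 3 + (-2) + 8, length 4.
Answer: λ = 4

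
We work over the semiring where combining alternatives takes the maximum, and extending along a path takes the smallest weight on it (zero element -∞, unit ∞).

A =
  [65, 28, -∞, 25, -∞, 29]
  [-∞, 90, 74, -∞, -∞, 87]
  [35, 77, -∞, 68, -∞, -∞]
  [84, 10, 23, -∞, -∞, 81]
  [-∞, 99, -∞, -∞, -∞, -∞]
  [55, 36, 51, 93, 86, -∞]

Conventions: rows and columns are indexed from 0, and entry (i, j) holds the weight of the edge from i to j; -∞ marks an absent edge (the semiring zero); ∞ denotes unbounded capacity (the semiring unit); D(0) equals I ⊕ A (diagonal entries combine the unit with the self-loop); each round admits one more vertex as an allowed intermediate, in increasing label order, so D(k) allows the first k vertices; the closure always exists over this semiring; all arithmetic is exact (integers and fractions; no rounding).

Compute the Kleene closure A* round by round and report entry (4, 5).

D(0):
  [∞, 28, -∞, 25, -∞, 29]
  [-∞, ∞, 74, -∞, -∞, 87]
  [35, 77, ∞, 68, -∞, -∞]
  [84, 10, 23, ∞, -∞, 81]
  [-∞, 99, -∞, -∞, ∞, -∞]
  [55, 36, 51, 93, 86, ∞]
D(1):
  [∞, 28, -∞, 25, -∞, 29]
  [-∞, ∞, 74, -∞, -∞, 87]
  [35, 77, ∞, 68, -∞, 29]
  [84, 28, 23, ∞, -∞, 81]
  [-∞, 99, -∞, -∞, ∞, -∞]
  [55, 36, 51, 93, 86, ∞]
D(2):
  [∞, 28, 28, 25, -∞, 29]
  [-∞, ∞, 74, -∞, -∞, 87]
  [35, 77, ∞, 68, -∞, 77]
  [84, 28, 28, ∞, -∞, 81]
  [-∞, 99, 74, -∞, ∞, 87]
  [55, 36, 51, 93, 86, ∞]
D(3):
  [∞, 28, 28, 28, -∞, 29]
  [35, ∞, 74, 68, -∞, 87]
  [35, 77, ∞, 68, -∞, 77]
  [84, 28, 28, ∞, -∞, 81]
  [35, 99, 74, 68, ∞, 87]
  [55, 51, 51, 93, 86, ∞]
D(4):
  [∞, 28, 28, 28, -∞, 29]
  [68, ∞, 74, 68, -∞, 87]
  [68, 77, ∞, 68, -∞, 77]
  [84, 28, 28, ∞, -∞, 81]
  [68, 99, 74, 68, ∞, 87]
  [84, 51, 51, 93, 86, ∞]
D(5):
  [∞, 28, 28, 28, -∞, 29]
  [68, ∞, 74, 68, -∞, 87]
  [68, 77, ∞, 68, -∞, 77]
  [84, 28, 28, ∞, -∞, 81]
  [68, 99, 74, 68, ∞, 87]
  [84, 86, 74, 93, 86, ∞]
D(6):
  [∞, 29, 29, 29, 29, 29]
  [84, ∞, 74, 87, 86, 87]
  [77, 77, ∞, 77, 77, 77]
  [84, 81, 74, ∞, 81, 81]
  [84, 99, 74, 87, ∞, 87]
  [84, 86, 74, 93, 86, ∞]
Answer: A*[4][5] = 87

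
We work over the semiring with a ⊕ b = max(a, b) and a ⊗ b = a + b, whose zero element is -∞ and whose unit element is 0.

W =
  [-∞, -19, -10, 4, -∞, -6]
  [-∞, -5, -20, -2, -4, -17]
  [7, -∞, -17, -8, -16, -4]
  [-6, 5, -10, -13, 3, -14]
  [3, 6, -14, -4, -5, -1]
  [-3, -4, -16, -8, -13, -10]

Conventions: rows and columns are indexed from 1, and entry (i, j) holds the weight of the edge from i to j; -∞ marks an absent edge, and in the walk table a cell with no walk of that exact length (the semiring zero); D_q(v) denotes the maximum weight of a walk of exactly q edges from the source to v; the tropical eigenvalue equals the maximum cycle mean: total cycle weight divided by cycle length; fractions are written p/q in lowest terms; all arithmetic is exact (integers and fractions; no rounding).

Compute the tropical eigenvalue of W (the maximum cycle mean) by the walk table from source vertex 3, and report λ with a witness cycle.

q=0: [-∞, -∞, 0, -∞, -∞, -∞]
q=1: [7, -∞, -17, -8, -16, -4]
q=2: [-7, -3, -3, 11, -5, 1]
q=3: [5, 16, 1, -2, 14, -3]
q=4: [17, 20, 0, 14, 12, 13]
q=5: [15, 19, 7, 21, 17, 11]
q=6: [20, 26, 11, 19, 24, 16]
Optimal cycle mean attained by: cycle 1->4->5->1, total 4 + 3 + 3, length 3.
Answer: λ = 10/3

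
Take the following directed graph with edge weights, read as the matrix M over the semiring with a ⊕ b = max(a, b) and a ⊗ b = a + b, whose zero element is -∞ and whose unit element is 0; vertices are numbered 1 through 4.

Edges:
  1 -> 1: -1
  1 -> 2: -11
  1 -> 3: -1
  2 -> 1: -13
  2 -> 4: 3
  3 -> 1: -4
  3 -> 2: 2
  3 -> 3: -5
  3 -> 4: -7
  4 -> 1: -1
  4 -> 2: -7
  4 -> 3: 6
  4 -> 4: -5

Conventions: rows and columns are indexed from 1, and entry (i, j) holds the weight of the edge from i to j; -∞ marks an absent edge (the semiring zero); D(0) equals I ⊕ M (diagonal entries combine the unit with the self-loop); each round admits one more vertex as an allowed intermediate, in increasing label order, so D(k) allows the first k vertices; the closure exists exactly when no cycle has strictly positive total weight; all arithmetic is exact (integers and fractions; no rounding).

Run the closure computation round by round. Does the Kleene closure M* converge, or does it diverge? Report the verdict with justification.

D(0):
  [0, -11, -1, -∞]
  [-13, 0, -∞, 3]
  [-4, 2, 0, -7]
  [-1, -7, 6, 0]
D(1):
  [0, -11, -1, -∞]
  [-13, 0, -14, 3]
  [-4, 2, 0, -7]
  [-1, -7, 6, 0]
D(2):
  [0, -11, -1, -8]
  [-13, 0, -14, 3]
  [-4, 2, 0, 5]
  [-1, -7, 6, 0]
Detection: at round 3, diagonal entry (4, 4) turns strictly positive.
Key observation: the cycle 4->1->3->2->4 has total weight (-1) + (-1) + 2 + 3, which is strictly positive.
Answer: DIVERGES — positive cycle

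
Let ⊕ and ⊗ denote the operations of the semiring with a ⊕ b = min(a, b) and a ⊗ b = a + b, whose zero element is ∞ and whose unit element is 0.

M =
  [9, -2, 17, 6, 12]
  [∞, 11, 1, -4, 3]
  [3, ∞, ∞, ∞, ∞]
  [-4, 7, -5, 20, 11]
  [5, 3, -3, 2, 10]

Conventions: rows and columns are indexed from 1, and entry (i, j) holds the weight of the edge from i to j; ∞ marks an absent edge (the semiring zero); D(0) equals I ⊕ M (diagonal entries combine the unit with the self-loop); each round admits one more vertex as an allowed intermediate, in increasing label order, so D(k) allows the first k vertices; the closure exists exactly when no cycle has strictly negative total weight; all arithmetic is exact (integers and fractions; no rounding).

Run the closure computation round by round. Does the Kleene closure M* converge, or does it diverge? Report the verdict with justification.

D(0):
  [0, -2, 17, 6, 12]
  [∞, 0, 1, -4, 3]
  [3, ∞, 0, ∞, ∞]
  [-4, 7, -5, 0, 11]
  [5, 3, -3, 2, 0]
D(1):
  [0, -2, 17, 6, 12]
  [∞, 0, 1, -4, 3]
  [3, 1, 0, 9, 15]
  [-4, -6, -5, 0, 8]
  [5, 3, -3, 2, 0]
Detection: at round 2, diagonal entry (4, 4) turns strictly negative.
Key observation: the cycle 4->1->2->4 has total weight (-4) + (-2) + (-4), which is strictly negative.
Answer: DIVERGES — negative cycle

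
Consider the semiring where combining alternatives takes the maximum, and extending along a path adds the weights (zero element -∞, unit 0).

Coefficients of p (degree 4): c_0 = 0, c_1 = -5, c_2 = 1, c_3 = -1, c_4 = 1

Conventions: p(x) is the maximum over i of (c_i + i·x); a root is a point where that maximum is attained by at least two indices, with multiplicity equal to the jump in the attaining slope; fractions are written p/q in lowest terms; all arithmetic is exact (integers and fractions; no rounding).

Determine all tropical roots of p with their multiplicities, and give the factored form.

hull edge (i=0, c=0) to (i=2, c=1): slope 1/2, span 2
hull edge (i=2, c=1) to (i=4, c=1): slope 0, span 2
Factored form: p(x) = 1 ⊗ (x ⊕ (-1/2)) ⊗ (x ⊕ (-1/2)) ⊗ (x ⊕ 0) ⊗ (x ⊕ 0)
Answer: roots = -1/2 (mult 2), 0 (mult 2)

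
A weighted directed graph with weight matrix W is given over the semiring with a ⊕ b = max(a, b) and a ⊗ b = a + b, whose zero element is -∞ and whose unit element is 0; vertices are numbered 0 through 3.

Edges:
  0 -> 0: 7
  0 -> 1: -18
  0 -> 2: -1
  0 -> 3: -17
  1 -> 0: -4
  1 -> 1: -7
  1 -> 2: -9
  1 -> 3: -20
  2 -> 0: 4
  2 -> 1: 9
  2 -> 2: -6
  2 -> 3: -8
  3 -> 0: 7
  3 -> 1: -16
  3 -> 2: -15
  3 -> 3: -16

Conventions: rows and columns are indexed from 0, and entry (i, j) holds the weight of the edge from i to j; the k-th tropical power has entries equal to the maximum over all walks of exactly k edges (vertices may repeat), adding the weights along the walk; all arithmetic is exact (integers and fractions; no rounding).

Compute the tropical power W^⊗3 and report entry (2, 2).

W^⊗2:
  [14, 8, 6, -9]
  [3, 0, -5, -17]
  [11, 3, 3, -11]
  [14, -6, 6, -10]
W^⊗3:
  [21, 15, 13, -2]
  [10, 4, 2, -13]
  [18, 12, 10, -5]
  [21, 15, 13, -2]
Key observation: the optimum is the walk 2->0->0->2, with weight 4 + 7 + (-1) = 10.
Optimal value attained by: walk 2->0->0->2.
Answer: (W^⊗3)[2][2] = 10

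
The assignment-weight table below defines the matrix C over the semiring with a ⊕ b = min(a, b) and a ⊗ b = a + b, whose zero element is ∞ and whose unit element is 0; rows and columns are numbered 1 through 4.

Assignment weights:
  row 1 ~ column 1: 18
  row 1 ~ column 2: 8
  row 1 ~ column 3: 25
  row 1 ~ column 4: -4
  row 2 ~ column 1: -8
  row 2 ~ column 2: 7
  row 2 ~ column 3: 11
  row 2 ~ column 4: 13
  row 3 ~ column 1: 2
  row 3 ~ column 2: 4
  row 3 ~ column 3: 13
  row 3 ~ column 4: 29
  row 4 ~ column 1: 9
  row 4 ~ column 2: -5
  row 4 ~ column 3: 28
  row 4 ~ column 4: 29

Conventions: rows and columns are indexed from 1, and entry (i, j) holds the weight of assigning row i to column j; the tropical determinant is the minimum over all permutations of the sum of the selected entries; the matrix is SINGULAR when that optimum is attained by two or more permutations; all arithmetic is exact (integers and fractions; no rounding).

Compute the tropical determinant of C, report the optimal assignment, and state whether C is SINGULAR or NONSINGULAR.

σ = (1, 2, 3, 4): 18 + 7 + 13 + 29 = 67
σ = (1, 2, 4, 3): 18 + 7 + 29 + 28 = 82
σ = (1, 3, 2, 4): 18 + 11 + 4 + 29 = 62
σ = (1, 3, 4, 2): 18 + 11 + 29 + (-5) = 53
σ = (1, 4, 2, 3): 18 + 13 + 4 + 28 = 63
σ = (1, 4, 3, 2): 18 + 13 + 13 + (-5) = 39
σ = (2, 1, 3, 4): 8 + (-8) + 13 + 29 = 42
σ = (2, 1, 4, 3): 8 + (-8) + 29 + 28 = 57
σ = (2, 3, 1, 4): 8 + 11 + 2 + 29 = 50
σ = (2, 3, 4, 1): 8 + 11 + 29 + 9 = 57
σ = (2, 4, 1, 3): 8 + 13 + 2 + 28 = 51
σ = (2, 4, 3, 1): 8 + 13 + 13 + 9 = 43
σ = (3, 1, 2, 4): 25 + (-8) + 4 + 29 = 50
σ = (3, 1, 4, 2): 25 + (-8) + 29 + (-5) = 41
σ = (3, 2, 1, 4): 25 + 7 + 2 + 29 = 63
σ = (3, 2, 4, 1): 25 + 7 + 29 + 9 = 70
σ = (3, 4, 1, 2): 25 + 13 + 2 + (-5) = 35
σ = (3, 4, 2, 1): 25 + 13 + 4 + 9 = 51
σ = (4, 1, 2, 3): (-4) + (-8) + 4 + 28 = 20
σ = (4, 1, 3, 2): (-4) + (-8) + 13 + (-5) = -4
σ = (4, 2, 1, 3): (-4) + 7 + 2 + 28 = 33
σ = (4, 2, 3, 1): (-4) + 7 + 13 + 9 = 25
σ = (4, 3, 1, 2): (-4) + 11 + 2 + (-5) = 4
σ = (4, 3, 2, 1): (-4) + 11 + 4 + 9 = 20
Optimal value attained by: σ = (4, 1, 3, 2).
Answer: det⊕(C) = -4; verdict: NONSINGULAR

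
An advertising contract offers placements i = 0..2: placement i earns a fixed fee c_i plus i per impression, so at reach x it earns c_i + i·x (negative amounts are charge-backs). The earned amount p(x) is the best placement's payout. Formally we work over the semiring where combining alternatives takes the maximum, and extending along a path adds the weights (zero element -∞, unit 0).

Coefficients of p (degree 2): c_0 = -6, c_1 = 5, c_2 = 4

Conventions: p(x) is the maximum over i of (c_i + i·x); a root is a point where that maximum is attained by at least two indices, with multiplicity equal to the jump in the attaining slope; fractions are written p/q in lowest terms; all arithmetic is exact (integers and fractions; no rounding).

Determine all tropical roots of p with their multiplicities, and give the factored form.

hull edge (i=0, c=-6) to (i=1, c=5): slope 11, span 1
hull edge (i=1, c=5) to (i=2, c=4): slope -1, span 1
Factored form: p(x) = 4 ⊗ (x ⊕ (-11)) ⊗ (x ⊕ 1)
Answer: roots = -11 (mult 1), 1 (mult 1)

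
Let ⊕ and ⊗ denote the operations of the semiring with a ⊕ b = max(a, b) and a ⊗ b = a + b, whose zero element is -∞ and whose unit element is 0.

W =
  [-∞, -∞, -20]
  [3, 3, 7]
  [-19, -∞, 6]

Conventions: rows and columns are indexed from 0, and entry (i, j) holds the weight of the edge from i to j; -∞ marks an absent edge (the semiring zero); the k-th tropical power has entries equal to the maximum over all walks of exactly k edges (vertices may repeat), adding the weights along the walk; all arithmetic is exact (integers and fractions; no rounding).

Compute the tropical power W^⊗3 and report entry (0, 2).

W^⊗2:
  [-39, -∞, -14]
  [6, 6, 13]
  [-13, -∞, 12]
W^⊗3:
  [-33, -∞, -8]
  [9, 9, 19]
  [-7, -∞, 18]
Key observation: the optimum is the walk 0->2->2->2, with weight (-20) + 6 + 6 = -8.
Optimal value attained by: walk 0->2->2->2.
Answer: (W^⊗3)[0][2] = -8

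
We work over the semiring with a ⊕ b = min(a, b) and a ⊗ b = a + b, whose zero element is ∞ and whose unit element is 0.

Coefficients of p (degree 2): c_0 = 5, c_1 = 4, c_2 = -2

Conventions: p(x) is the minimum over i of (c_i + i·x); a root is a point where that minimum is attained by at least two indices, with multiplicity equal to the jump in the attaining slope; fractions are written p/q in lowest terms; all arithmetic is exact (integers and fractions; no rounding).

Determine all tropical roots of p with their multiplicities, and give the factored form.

hull edge (i=0, c=5) to (i=2, c=-2): slope -7/2, span 2
Factored form: p(x) = -2 ⊗ (x ⊕ 7/2) ⊗ (x ⊕ 7/2)
Answer: roots = 7/2 (mult 2)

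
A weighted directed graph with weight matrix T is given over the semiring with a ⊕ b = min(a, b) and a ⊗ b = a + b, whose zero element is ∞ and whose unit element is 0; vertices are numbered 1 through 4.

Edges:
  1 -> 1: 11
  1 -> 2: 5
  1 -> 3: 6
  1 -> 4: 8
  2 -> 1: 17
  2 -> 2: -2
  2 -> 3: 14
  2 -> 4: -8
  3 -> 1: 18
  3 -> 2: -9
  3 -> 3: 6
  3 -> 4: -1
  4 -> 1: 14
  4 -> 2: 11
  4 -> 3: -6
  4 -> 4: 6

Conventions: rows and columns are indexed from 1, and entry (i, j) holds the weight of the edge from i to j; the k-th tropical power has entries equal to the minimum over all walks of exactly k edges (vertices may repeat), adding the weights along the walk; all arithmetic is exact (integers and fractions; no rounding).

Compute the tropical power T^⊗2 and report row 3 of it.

T^⊗2:
  [22, -3, 2, -3]
  [6, -4, -14, -10]
  [8, -11, -7, -17]
  [12, -15, 0, -7]
Answer: row 3 of T^⊗2 = [8, -11, -7, -17]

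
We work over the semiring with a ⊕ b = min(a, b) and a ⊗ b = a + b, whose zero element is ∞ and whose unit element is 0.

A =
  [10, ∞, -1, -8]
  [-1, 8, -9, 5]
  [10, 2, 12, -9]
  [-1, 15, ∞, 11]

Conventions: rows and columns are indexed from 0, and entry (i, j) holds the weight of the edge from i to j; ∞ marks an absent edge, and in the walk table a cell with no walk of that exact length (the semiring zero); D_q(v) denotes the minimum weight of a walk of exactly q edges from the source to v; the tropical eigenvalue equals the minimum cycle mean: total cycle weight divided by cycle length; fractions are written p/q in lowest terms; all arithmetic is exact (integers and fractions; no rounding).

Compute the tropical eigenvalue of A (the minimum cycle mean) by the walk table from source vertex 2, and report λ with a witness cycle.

q=0: [∞, ∞, 0, ∞]
q=1: [10, 2, 12, -9]
q=2: [-10, 6, -7, 2]
q=3: [0, -5, -11, -18]
q=4: [-19, -9, -14, -20]
Optimal cycle mean attained by: cycle 0->3->0, total (-8) + (-1), length 2.
Answer: λ = -9/2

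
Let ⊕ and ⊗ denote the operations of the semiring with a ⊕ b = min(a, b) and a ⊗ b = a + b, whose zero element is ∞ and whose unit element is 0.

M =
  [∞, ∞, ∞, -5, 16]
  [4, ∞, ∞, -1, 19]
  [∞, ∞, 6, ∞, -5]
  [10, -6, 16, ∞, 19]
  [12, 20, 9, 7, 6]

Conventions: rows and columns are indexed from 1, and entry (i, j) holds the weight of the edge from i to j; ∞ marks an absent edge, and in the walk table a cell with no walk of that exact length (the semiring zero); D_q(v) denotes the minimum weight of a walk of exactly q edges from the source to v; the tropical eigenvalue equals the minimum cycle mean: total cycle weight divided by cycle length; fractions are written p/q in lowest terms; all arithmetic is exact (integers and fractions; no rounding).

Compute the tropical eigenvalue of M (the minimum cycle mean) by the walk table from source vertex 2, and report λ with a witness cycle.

q=0: [∞, 0, ∞, ∞, ∞]
q=1: [4, ∞, ∞, -1, 19]
q=2: [9, -7, 15, -1, 18]
q=3: [-3, -7, 15, -8, 10]
q=4: [-3, -14, 8, -8, 10]
q=5: [-10, -14, 8, -15, 3]
Optimal cycle mean attained by: cycle 2->4->2, total (-1) + (-6), length 2.
Answer: λ = -7/2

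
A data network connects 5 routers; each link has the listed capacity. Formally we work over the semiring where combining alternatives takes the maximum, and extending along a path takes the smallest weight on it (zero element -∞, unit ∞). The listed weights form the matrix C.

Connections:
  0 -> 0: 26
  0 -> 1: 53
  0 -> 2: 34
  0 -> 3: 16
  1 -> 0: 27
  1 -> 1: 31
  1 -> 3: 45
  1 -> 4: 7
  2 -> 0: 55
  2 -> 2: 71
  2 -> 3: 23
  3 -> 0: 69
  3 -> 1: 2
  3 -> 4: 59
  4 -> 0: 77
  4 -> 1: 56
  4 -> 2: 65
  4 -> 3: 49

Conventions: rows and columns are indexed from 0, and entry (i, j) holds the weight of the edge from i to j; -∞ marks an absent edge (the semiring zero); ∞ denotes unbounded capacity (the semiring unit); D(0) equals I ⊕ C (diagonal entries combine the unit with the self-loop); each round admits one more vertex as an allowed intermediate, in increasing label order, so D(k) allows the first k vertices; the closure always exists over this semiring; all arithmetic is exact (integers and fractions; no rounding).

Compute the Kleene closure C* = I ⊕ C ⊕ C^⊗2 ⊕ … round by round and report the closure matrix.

D(0):
  [∞, 53, 34, 16, -∞]
  [27, ∞, -∞, 45, 7]
  [55, -∞, ∞, 23, -∞]
  [69, 2, -∞, ∞, 59]
  [77, 56, 65, 49, ∞]
D(1):
  [∞, 53, 34, 16, -∞]
  [27, ∞, 27, 45, 7]
  [55, 53, ∞, 23, -∞]
  [69, 53, 34, ∞, 59]
  [77, 56, 65, 49, ∞]
D(2):
  [∞, 53, 34, 45, 7]
  [27, ∞, 27, 45, 7]
  [55, 53, ∞, 45, 7]
  [69, 53, 34, ∞, 59]
  [77, 56, 65, 49, ∞]
D(3):
  [∞, 53, 34, 45, 7]
  [27, ∞, 27, 45, 7]
  [55, 53, ∞, 45, 7]
  [69, 53, 34, ∞, 59]
  [77, 56, 65, 49, ∞]
D(4):
  [∞, 53, 34, 45, 45]
  [45, ∞, 34, 45, 45]
  [55, 53, ∞, 45, 45]
  [69, 53, 34, ∞, 59]
  [77, 56, 65, 49, ∞]
D(5):
  [∞, 53, 45, 45, 45]
  [45, ∞, 45, 45, 45]
  [55, 53, ∞, 45, 45]
  [69, 56, 59, ∞, 59]
  [77, 56, 65, 49, ∞]
Answer: C* = [[∞, 53, 45, 45, 45], [45, ∞, 45, 45, 45], [55, 53, ∞, 45, 45], [69, 56, 59, ∞, 59], [77, 56, 65, 49, ∞]]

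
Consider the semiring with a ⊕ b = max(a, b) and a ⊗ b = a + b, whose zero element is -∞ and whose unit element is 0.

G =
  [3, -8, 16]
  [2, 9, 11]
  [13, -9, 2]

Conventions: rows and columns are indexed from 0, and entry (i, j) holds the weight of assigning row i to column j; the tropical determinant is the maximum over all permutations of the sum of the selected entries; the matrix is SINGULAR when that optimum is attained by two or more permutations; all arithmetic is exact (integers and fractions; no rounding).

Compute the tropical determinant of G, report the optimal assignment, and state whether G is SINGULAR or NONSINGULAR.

σ = (0, 1, 2): 3 + 9 + 2 = 14
σ = (0, 2, 1): 3 + 11 + (-9) = 5
σ = (1, 0, 2): (-8) + 2 + 2 = -4
σ = (1, 2, 0): (-8) + 11 + 13 = 16
σ = (2, 0, 1): 16 + 2 + (-9) = 9
σ = (2, 1, 0): 16 + 9 + 13 = 38
Optimal value attained by: σ = (2, 1, 0).
Answer: det⊕(G) = 38; verdict: NONSINGULAR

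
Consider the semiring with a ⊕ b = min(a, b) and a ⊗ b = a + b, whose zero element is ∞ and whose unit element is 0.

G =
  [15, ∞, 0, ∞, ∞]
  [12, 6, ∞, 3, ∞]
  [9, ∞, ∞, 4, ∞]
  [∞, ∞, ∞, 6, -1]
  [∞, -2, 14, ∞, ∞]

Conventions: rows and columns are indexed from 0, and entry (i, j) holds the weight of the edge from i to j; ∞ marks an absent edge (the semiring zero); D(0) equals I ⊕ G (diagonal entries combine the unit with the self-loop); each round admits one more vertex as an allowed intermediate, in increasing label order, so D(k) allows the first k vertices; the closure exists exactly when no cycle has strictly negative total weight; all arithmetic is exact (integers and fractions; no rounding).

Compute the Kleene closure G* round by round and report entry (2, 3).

D(0):
  [0, ∞, 0, ∞, ∞]
  [12, 0, ∞, 3, ∞]
  [9, ∞, 0, 4, ∞]
  [∞, ∞, ∞, 0, -1]
  [∞, -2, 14, ∞, 0]
D(1):
  [0, ∞, 0, ∞, ∞]
  [12, 0, 12, 3, ∞]
  [9, ∞, 0, 4, ∞]
  [∞, ∞, ∞, 0, -1]
  [∞, -2, 14, ∞, 0]
D(2):
  [0, ∞, 0, ∞, ∞]
  [12, 0, 12, 3, ∞]
  [9, ∞, 0, 4, ∞]
  [∞, ∞, ∞, 0, -1]
  [10, -2, 10, 1, 0]
D(3):
  [0, ∞, 0, 4, ∞]
  [12, 0, 12, 3, ∞]
  [9, ∞, 0, 4, ∞]
  [∞, ∞, ∞, 0, -1]
  [10, -2, 10, 1, 0]
D(4):
  [0, ∞, 0, 4, 3]
  [12, 0, 12, 3, 2]
  [9, ∞, 0, 4, 3]
  [∞, ∞, ∞, 0, -1]
  [10, -2, 10, 1, 0]
D(5):
  [0, 1, 0, 4, 3]
  [12, 0, 12, 3, 2]
  [9, 1, 0, 4, 3]
  [9, -3, 9, 0, -1]
  [10, -2, 10, 1, 0]
Answer: G*[2][3] = 4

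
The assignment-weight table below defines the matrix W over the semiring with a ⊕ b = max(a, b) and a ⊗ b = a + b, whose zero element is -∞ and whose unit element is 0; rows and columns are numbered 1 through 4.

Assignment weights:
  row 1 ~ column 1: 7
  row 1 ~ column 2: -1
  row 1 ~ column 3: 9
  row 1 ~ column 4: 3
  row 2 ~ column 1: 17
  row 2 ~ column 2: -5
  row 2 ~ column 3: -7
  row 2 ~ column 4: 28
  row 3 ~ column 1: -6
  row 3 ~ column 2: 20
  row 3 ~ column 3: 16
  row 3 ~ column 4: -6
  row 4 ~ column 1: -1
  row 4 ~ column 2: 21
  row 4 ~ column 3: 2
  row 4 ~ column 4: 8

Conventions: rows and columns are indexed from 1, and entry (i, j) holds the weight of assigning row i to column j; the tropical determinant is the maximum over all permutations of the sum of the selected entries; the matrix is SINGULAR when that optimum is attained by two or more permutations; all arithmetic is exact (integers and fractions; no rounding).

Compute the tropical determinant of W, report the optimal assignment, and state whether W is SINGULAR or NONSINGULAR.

σ = (1, 2, 3, 4): 7 + (-5) + 16 + 8 = 26
σ = (1, 2, 4, 3): 7 + (-5) + (-6) + 2 = -2
σ = (1, 3, 2, 4): 7 + (-7) + 20 + 8 = 28
σ = (1, 3, 4, 2): 7 + (-7) + (-6) + 21 = 15
σ = (1, 4, 2, 3): 7 + 28 + 20 + 2 = 57
σ = (1, 4, 3, 2): 7 + 28 + 16 + 21 = 72
σ = (2, 1, 3, 4): (-1) + 17 + 16 + 8 = 40
σ = (2, 1, 4, 3): (-1) + 17 + (-6) + 2 = 12
σ = (2, 3, 1, 4): (-1) + (-7) + (-6) + 8 = -6
σ = (2, 3, 4, 1): (-1) + (-7) + (-6) + (-1) = -15
σ = (2, 4, 1, 3): (-1) + 28 + (-6) + 2 = 23
σ = (2, 4, 3, 1): (-1) + 28 + 16 + (-1) = 42
σ = (3, 1, 2, 4): 9 + 17 + 20 + 8 = 54
σ = (3, 1, 4, 2): 9 + 17 + (-6) + 21 = 41
σ = (3, 2, 1, 4): 9 + (-5) + (-6) + 8 = 6
σ = (3, 2, 4, 1): 9 + (-5) + (-6) + (-1) = -3
σ = (3, 4, 1, 2): 9 + 28 + (-6) + 21 = 52
σ = (3, 4, 2, 1): 9 + 28 + 20 + (-1) = 56
σ = (4, 1, 2, 3): 3 + 17 + 20 + 2 = 42
σ = (4, 1, 3, 2): 3 + 17 + 16 + 21 = 57
σ = (4, 2, 1, 3): 3 + (-5) + (-6) + 2 = -6
σ = (4, 2, 3, 1): 3 + (-5) + 16 + (-1) = 13
σ = (4, 3, 1, 2): 3 + (-7) + (-6) + 21 = 11
σ = (4, 3, 2, 1): 3 + (-7) + 20 + (-1) = 15
Optimal value attained by: σ = (1, 4, 3, 2).
Answer: det⊕(W) = 72; verdict: NONSINGULAR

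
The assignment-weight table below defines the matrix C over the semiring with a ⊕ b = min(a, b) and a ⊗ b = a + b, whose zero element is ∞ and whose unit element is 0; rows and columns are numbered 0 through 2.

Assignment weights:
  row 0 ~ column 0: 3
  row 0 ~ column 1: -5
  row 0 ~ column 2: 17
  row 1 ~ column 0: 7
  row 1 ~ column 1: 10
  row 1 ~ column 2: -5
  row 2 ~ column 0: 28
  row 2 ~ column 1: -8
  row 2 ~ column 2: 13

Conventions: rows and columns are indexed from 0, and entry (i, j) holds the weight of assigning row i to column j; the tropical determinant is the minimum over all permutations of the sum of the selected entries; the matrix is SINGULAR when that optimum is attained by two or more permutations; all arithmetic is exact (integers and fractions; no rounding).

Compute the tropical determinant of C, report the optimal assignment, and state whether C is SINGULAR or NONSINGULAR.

σ = (0, 1, 2): 3 + 10 + 13 = 26
σ = (0, 2, 1): 3 + (-5) + (-8) = -10
σ = (1, 0, 2): (-5) + 7 + 13 = 15
σ = (1, 2, 0): (-5) + (-5) + 28 = 18
σ = (2, 0, 1): 17 + 7 + (-8) = 16
σ = (2, 1, 0): 17 + 10 + 28 = 55
Optimal value attained by: σ = (0, 2, 1).
Answer: det⊕(C) = -10; verdict: NONSINGULAR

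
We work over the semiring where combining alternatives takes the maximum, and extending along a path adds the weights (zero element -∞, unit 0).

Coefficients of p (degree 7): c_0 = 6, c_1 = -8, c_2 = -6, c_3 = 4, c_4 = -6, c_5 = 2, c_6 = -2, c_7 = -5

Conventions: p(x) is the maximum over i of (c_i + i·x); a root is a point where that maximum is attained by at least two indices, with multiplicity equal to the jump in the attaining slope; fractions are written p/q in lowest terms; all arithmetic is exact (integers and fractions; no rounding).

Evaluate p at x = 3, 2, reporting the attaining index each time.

p(3) = max(6+0·3=6, -8+1·3=-5, -6+2·3=0, 4+3·3=13, -6+4·3=6, 2+5·3=17, -2+6·3=16, -5+7·3=16) = 17 (attained by i=5)
p(2) = max(6+0·2=6, -8+1·2=-6, -6+2·2=-2, 4+3·2=10, -6+4·2=2, 2+5·2=12, -2+6·2=10, -5+7·2=9) = 12 (attained by i=5)
Answer: p(3) = 17; p(2) = 12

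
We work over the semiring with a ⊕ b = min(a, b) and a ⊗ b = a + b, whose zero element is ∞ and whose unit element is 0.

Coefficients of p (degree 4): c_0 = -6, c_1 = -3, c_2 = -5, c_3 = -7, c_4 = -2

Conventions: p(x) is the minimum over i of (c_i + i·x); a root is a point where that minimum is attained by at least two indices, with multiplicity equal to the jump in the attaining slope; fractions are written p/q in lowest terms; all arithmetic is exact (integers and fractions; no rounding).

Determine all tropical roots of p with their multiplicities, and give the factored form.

hull edge (i=0, c=-6) to (i=3, c=-7): slope -1/3, span 3
hull edge (i=3, c=-7) to (i=4, c=-2): slope 5, span 1
Factored form: p(x) = -2 ⊗ (x ⊕ (-5)) ⊗ (x ⊕ 1/3) ⊗ (x ⊕ 1/3) ⊗ (x ⊕ 1/3)
Answer: roots = -5 (mult 1), 1/3 (mult 3)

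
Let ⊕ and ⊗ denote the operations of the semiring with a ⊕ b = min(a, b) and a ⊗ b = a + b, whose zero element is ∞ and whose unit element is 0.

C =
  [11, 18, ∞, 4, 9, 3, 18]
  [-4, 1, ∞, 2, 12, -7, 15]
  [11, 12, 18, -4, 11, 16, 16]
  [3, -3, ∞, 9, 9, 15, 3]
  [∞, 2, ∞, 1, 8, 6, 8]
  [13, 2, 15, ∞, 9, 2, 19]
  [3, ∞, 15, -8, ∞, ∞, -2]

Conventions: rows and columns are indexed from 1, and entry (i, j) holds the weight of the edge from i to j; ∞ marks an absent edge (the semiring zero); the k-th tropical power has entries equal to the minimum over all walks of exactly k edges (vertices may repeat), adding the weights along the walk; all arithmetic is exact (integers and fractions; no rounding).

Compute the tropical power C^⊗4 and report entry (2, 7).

C^⊗2:
  [7, 1, 18, 10, 12, 5, 7]
  [-3, -5, 8, 0, 2, -6, 5]
  [-1, -7, 31, 5, 5, 5, -1]
  [-7, -2, 18, -5, 9, -10, 1]
  [-2, -2, 21, 0, 10, -5, 4]
  [-2, 3, 17, 4, 11, -5, 17]
  [-5, -11, 13, -10, 1, 6, -5]
C^⊗3:
  [-3, 2, 20, -1, 13, -6, 5]
  [-9, -4, 9, -3, 3, -12, 3]
  [-11, -6, 14, -9, 5, -14, -3]
  [-6, -8, 5, -7, -1, -9, -2]
  [-6, -3, 10, -4, 4, -9, 2]
  [-1, -3, 10, 2, 4, -4, 7]
  [-15, -13, 10, -13, -1, -18, -7]
C^⊗4:
  [-2, -4, 9, -3, 3, -5, 2]
  [-8, -10, 3, -5, -3, -11, 0]
  [-10, -12, 1, -11, -5, -13, -6]
  [-12, -10, 6, -10, 0, -15, -4]
  [-7, -7, 6, -6, 0, -10, -1]
  [-7, -2, 11, -1, 5, -10, 5]
  [-17, -16, -3, -15, -9, -20, -10]
Key observation: the optimum is the walk 2->4->7->4->7, with weight 2 + 3 + (-8) + 3 = 0.
Optimal value attained by: walk 2->4->7->4->7.
Answer: (C^⊗4)[2][7] = 0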